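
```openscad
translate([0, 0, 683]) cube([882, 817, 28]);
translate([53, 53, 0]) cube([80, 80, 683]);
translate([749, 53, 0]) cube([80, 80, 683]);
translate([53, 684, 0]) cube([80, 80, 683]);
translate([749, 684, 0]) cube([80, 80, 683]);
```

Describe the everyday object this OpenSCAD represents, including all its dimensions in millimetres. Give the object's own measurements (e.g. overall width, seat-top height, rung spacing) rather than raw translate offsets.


A table: top 882 mm (x) × 817 mm (y), 28 mm thick, upper face at z = 711 mm, on four 80×80 mm square legs, each inset 53 mm from the nearest pair of top edges from z = 0 to the bottom of the top.


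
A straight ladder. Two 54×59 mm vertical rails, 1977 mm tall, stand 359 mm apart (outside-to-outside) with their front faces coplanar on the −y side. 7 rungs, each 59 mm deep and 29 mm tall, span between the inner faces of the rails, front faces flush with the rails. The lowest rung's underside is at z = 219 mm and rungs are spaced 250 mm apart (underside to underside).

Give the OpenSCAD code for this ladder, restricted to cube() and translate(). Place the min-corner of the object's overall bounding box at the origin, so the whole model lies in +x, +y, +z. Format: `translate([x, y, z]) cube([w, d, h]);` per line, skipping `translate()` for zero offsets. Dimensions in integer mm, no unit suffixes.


// rung span = 359 - 2*54 = 251
// rung[k] z = 219 + k*250
cube([54, 59, 1977]);
translate([305, 0, 0]) cube([54, 59, 1977]);
translate([54, 0, 219]) cube([251, 59, 29]);
translate([54, 0, 469]) cube([251, 59, 29]);
translate([54, 0, 719]) cube([251, 59, 29]);
translate([54, 0, 969]) cube([251, 59, 29]);
translate([54, 0, 1219]) cube([251, 59, 29]);
translate([54, 0, 1469]) cube([251, 59, 29]);
translate([54, 0, 1719]) cube([251, 59, 29]);


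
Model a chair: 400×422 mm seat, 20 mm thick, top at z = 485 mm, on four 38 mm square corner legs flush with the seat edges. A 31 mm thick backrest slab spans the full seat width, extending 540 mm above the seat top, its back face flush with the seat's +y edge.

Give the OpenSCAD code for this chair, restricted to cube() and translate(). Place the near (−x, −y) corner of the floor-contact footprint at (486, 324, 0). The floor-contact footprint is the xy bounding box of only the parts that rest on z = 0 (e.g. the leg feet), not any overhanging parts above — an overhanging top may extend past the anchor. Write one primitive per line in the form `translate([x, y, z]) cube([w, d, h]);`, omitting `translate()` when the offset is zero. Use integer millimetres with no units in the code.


// leg_h = 485 - 20 = 465
translate([486, 324, 465]) cube([400, 422, 20]);
translate([486, 324, 0]) cube([38, 38, 465]);
translate([848, 324, 0]) cube([38, 38, 465]);
translate([486, 708, 0]) cube([38, 38, 465]);
translate([848, 708, 0]) cube([38, 38, 465]);
translate([486, 715, 485]) cube([400, 31, 540]);


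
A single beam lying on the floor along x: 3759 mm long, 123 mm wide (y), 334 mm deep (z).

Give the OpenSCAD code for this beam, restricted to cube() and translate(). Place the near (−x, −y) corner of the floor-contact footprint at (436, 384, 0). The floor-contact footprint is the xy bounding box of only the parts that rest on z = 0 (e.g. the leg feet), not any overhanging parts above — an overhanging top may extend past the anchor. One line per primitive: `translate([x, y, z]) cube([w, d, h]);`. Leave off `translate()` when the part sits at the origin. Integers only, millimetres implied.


translate([436, 384, 0]) cube([3759, 123, 334]);


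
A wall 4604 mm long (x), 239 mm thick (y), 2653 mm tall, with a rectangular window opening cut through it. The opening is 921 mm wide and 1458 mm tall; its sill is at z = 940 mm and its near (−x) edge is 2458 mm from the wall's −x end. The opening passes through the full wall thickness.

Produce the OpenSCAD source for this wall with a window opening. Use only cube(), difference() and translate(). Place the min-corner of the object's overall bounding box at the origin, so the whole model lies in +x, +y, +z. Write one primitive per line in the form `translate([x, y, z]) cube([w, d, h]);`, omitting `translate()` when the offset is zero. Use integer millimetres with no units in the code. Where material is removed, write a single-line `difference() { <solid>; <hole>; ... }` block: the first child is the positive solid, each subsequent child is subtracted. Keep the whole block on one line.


difference() { cube([4604, 239, 2653]); translate([2458, 0, 940]) cube([921, 239, 1458]); }


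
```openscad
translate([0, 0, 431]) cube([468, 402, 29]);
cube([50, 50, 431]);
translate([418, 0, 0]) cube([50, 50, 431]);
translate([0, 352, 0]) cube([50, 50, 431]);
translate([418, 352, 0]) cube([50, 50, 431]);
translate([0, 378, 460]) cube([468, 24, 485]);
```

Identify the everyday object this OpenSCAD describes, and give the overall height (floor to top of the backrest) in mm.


A chair. The overall height is 945 mm.

A slab on four corner posts with a tall panel at the back — a chair. The seat slab sits at z = 431 with thickness 29, and the 485 mm backrest starts at the seat top, so the overall height is 431 + 29 + 485 = 945 mm.


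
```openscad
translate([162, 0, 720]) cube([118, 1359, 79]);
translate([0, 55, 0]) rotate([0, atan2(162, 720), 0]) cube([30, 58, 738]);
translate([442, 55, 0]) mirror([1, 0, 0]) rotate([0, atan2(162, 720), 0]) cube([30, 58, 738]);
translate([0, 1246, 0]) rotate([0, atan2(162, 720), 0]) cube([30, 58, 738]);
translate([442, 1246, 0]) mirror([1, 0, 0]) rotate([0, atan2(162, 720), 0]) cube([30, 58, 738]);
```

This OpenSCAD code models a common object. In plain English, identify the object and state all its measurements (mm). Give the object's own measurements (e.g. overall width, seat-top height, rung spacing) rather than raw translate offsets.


A sawhorse. A 118×1359×79 mm beam (x, y, z) sits on two A-frame leg pairs. Each pair is two raked legs of 30×58 mm section (58 mm along y) splaying symmetrically in x. Each leg rises 720 mm vertically over 162 mm of horizontal reach and is 738 mm long along its own axis. Every leg's outer bottom edge rests on the floor and its outer top edge meets a bottom edge of the beam — the left legs (tilting toward +x) meet the beam's −x bottom edge, the right legs (their mirror images, tilting toward −x) meet its +x bottom edge — so the leg tops tuck under the beam, the beam's underside is 720 mm above the floor, and the feet are 442 mm apart outside-to-outside with the beam centred between them. The two leg pairs are set in 55 mm from either end of the beam.


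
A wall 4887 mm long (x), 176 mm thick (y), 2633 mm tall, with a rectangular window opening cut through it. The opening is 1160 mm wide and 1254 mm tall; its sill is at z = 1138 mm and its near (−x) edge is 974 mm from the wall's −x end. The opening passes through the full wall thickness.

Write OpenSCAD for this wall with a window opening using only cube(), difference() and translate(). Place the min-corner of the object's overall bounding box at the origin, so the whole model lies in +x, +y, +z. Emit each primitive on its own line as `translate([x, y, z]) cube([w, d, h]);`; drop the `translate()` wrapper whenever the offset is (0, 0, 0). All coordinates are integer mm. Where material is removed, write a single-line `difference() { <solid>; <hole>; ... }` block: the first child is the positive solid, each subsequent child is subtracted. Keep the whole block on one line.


difference() { cube([4887, 176, 2633]); translate([974, 0, 1138]) cube([1160, 176, 1254]); }


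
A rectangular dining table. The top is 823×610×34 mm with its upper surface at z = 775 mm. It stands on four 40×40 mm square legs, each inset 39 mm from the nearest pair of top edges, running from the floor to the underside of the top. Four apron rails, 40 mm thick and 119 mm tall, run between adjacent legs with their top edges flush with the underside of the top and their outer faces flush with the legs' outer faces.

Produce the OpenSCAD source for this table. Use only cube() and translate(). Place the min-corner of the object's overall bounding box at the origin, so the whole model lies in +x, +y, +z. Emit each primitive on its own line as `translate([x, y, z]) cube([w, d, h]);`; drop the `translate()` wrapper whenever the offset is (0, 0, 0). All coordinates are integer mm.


translate([0, 0, 741]) cube([823, 610, 34]);
translate([39, 39, 0]) cube([40, 40, 741]);
translate([744, 39, 0]) cube([40, 40, 741]);
translate([39, 531, 0]) cube([40, 40, 741]);
translate([744, 531, 0]) cube([40, 40, 741]);
translate([79, 39, 622]) cube([665, 40, 119]);
translate([79, 531, 622]) cube([665, 40, 119]);
translate([39, 79, 622]) cube([40, 452, 119]);
translate([744, 79, 622]) cube([40, 452, 119]);


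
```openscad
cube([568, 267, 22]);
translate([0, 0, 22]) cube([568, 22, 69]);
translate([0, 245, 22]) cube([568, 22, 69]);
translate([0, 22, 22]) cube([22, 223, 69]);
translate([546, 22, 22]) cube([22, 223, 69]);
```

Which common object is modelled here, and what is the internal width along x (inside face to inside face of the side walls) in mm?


An open box. The internal width is 524 mm.

A 568×267 base slab with four walls standing on it — an open box. The base is 568 mm wide and the walls are 22 mm thick, so the internal width is 568 − 2 × 22 = 524 mm.


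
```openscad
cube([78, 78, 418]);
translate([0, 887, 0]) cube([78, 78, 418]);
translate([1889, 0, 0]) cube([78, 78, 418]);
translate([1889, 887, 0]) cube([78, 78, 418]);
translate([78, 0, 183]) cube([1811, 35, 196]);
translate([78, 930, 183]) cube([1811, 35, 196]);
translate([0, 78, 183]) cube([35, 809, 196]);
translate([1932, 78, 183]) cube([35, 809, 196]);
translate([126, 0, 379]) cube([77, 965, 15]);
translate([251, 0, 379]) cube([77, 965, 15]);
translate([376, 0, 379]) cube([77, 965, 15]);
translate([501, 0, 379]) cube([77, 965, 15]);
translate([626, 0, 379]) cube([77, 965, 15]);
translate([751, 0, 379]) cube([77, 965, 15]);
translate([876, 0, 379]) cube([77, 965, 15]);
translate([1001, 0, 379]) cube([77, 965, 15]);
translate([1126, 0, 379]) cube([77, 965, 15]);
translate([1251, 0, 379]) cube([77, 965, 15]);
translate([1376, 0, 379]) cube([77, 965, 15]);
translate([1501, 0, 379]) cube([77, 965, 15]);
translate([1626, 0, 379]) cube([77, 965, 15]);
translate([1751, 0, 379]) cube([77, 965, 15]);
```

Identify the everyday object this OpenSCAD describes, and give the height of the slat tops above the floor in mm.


A bed frame. The slat-top height is 394 mm.

Four posts, four rails, and a row of slats — a bed frame. Slats sit on the rails at z = 183 + 196 = 379; with slat thickness 15, the top is 394 mm.


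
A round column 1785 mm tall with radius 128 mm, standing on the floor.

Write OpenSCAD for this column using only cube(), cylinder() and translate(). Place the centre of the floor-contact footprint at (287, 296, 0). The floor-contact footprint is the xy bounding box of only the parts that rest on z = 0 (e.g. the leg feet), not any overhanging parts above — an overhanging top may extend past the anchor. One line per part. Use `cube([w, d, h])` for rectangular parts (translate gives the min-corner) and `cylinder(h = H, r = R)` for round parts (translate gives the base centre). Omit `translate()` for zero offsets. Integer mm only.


translate([287, 296, 0]) cylinder(h = 1785, r = 128);


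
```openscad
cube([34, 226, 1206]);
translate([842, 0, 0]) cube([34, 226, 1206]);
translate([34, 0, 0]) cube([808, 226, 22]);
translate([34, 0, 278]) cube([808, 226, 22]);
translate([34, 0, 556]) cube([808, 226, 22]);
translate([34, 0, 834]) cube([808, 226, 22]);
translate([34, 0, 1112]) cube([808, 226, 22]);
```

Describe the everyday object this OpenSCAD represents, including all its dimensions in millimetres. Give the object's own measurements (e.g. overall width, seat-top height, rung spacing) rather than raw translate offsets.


An open bookshelf. Two side panels, each 34 mm thick, 226 mm deep and 1206 mm tall, stand 876 mm apart (outside-to-outside). Between them sit 5 shelves, each 22 mm thick and 226 mm deep, spanning the full gap between the sides. The bottom shelf rests on the floor (its underside at z = 0) and the clear gap between one shelf's top and the next shelf's underside is 256 mm.


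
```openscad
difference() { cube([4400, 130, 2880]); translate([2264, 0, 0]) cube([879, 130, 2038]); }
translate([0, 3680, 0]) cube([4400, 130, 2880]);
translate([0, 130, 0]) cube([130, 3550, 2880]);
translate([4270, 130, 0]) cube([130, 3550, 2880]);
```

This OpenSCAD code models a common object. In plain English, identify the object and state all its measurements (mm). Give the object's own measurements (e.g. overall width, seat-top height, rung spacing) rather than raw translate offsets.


A single room: four walls, each 2880 mm tall and 130 mm thick, enclosing an outside footprint 4400×3810 mm (x × y), no floor or roof. The front and back walls (−y and +y sides) run the full x-width; the side walls fit between their inner faces. A door opening 879 mm wide and 2038 mm tall is cut through the front wall from the floor up, its −x edge 2264 mm from the wall's −x end.


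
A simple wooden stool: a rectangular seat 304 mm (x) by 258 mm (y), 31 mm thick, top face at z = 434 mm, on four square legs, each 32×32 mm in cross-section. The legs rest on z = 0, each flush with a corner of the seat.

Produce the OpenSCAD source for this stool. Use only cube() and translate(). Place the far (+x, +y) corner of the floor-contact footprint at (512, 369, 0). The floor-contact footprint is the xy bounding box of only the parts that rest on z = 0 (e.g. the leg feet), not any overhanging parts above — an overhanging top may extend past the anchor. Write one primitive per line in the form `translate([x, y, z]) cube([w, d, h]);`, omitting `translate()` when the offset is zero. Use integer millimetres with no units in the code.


translate([208, 111, 403]) cube([304, 258, 31]);
translate([208, 111, 0]) cube([32, 32, 403]);
translate([480, 111, 0]) cube([32, 32, 403]);
translate([208, 337, 0]) cube([32, 32, 403]);
translate([480, 337, 0]) cube([32, 32, 403]);


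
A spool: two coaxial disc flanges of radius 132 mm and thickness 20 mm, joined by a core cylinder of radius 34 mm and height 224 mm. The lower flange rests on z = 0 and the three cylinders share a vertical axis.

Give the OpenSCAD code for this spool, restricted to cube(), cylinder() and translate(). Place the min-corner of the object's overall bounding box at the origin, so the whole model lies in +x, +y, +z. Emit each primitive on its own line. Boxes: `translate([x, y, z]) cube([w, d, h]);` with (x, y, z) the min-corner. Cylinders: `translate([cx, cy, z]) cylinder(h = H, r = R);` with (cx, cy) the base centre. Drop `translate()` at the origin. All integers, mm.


translate([132, 132, 0]) cylinder(h = 20, r = 132);
translate([132, 132, 20]) cylinder(h = 224, r = 34);
translate([132, 132, 244]) cylinder(h = 20, r = 132);


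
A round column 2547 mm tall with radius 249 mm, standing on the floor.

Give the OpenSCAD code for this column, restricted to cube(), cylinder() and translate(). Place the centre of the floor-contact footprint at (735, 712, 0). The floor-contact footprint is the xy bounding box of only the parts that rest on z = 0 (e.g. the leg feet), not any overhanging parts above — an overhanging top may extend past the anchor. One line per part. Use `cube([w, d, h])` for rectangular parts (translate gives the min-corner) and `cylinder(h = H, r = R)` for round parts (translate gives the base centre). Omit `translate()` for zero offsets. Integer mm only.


translate([735, 712, 0]) cylinder(h = 2547, r = 249);


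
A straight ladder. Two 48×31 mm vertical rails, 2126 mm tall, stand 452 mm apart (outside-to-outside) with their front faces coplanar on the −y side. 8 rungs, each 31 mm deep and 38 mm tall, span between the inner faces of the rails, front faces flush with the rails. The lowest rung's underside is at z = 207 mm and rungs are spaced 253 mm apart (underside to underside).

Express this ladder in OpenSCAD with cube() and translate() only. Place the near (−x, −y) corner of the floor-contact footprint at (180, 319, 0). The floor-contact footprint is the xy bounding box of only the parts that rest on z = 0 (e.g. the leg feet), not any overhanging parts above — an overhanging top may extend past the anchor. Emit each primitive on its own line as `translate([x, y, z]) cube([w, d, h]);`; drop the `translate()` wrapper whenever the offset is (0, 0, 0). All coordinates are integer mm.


translate([180, 319, 0]) cube([48, 31, 2126]);
translate([584, 319, 0]) cube([48, 31, 2126]);
translate([228, 319, 207]) cube([356, 31, 38]);
translate([228, 319, 460]) cube([356, 31, 38]);
translate([228, 319, 713]) cube([356, 31, 38]);
translate([228, 319, 966]) cube([356, 31, 38]);
translate([228, 319, 1219]) cube([356, 31, 38]);
translate([228, 319, 1472]) cube([356, 31, 38]);
translate([228, 319, 1725]) cube([356, 31, 38]);
translate([228, 319, 1978]) cube([356, 31, 38]);


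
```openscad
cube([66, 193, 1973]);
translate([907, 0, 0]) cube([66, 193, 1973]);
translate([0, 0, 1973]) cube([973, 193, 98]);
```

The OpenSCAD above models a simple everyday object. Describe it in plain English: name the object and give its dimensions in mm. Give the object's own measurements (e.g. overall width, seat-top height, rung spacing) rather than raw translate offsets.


A door frame. The clear opening is 841 mm wide and 1973 mm high. Two 66 mm wide jambs, 193 mm deep, stand either side of the opening from the floor to the top of the opening. A 98 mm thick head sits across the top of both jambs, spanning the full outside width of the frame.


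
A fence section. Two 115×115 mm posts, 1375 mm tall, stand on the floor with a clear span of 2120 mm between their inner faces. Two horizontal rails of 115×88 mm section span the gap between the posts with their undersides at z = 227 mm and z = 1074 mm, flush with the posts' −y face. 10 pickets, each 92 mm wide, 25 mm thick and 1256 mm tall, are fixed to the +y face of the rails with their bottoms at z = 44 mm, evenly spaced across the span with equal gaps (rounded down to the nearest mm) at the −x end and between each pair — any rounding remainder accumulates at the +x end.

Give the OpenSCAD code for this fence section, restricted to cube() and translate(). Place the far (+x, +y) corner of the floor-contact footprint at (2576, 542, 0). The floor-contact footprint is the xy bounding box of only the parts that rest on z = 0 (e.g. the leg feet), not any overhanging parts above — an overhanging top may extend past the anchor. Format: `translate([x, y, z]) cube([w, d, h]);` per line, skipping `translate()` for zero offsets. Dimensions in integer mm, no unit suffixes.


translate([226, 427, 0]) cube([115, 115, 1375]);
translate([2461, 427, 0]) cube([115, 115, 1375]);
translate([341, 427, 227]) cube([2120, 115, 88]);
translate([341, 427, 1074]) cube([2120, 115, 88]);
translate([450, 542, 44]) cube([92, 25, 1256]);
translate([651, 542, 44]) cube([92, 25, 1256]);
translate([852, 542, 44]) cube([92, 25, 1256]);
translate([1053, 542, 44]) cube([92, 25, 1256]);
translate([1254, 542, 44]) cube([92, 25, 1256]);
translate([1455, 542, 44]) cube([92, 25, 1256]);
translate([1656, 542, 44]) cube([92, 25, 1256]);
translate([1857, 542, 44]) cube([92, 25, 1256]);
translate([2058, 542, 44]) cube([92, 25, 1256]);
translate([2259, 542, 44]) cube([92, 25, 1256]);


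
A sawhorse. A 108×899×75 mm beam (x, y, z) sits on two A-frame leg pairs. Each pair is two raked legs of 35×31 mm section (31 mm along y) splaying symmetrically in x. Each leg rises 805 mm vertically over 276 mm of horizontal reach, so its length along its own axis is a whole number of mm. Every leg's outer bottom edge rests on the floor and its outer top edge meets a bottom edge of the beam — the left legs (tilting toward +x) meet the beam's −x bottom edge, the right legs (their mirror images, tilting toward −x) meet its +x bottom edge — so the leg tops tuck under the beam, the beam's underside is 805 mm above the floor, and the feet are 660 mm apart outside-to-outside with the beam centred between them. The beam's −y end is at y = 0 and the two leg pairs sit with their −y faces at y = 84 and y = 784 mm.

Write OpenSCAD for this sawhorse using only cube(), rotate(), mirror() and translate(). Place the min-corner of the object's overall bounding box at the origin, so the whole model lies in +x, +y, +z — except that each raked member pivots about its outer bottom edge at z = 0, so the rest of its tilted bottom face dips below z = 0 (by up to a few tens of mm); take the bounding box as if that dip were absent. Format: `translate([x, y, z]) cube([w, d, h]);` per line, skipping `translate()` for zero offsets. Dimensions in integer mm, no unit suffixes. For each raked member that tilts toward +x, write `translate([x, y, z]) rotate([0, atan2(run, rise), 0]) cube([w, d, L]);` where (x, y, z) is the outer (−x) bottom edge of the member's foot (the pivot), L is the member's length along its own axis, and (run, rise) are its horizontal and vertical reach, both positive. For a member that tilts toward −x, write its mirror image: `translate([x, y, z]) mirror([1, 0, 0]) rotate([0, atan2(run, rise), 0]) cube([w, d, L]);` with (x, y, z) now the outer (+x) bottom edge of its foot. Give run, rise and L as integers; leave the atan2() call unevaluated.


// leg length = √(276² + 805²) = 851
// right-leg outer foot x = 2·276 + 108 = 660
// beam min-corner = (276, 0, 805)
translate([276, 0, 805]) cube([108, 899, 75]);
translate([0, 84, 0]) rotate([0, atan2(276, 805), 0]) cube([35, 31, 851]);
translate([660, 84, 0]) mirror([1, 0, 0]) rotate([0, atan2(276, 805), 0]) cube([35, 31, 851]);
translate([0, 784, 0]) rotate([0, atan2(276, 805), 0]) cube([35, 31, 851]);
translate([660, 784, 0]) mirror([1, 0, 0]) rotate([0, atan2(276, 805), 0]) cube([35, 31, 851]);


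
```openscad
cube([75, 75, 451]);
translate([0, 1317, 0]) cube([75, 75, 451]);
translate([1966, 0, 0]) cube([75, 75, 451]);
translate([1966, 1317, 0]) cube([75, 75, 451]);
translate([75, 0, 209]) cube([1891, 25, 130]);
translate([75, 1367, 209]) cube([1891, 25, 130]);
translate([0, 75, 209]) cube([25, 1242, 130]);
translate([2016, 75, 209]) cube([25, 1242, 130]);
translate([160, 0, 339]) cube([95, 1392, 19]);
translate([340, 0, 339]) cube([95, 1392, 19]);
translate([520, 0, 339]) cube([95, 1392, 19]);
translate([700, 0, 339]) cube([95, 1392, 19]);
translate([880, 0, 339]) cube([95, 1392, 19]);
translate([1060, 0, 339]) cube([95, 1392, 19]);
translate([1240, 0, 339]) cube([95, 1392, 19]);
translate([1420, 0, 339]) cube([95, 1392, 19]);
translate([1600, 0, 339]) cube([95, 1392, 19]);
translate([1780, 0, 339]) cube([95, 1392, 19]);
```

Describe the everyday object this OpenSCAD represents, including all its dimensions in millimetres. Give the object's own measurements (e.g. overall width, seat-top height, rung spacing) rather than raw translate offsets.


A bed frame 2041 mm long (x) by 1392 mm wide (y). Four 75×75 mm corner posts, 451 mm tall, at the corners of the footprint. Four rails of 25 mm thickness and 130 mm height run between adjacent posts with their undersides at z = 209 mm, their outer faces flush with the outside of the frame (the two x-running rails run between the posts' inner faces; the two y-running rails run between the posts' inner faces). 10 slats, each 95 mm wide (x) and 19 mm thick, lie across the top of the two x-running rails, running the full 1392 mm width of the frame in y; along x they sit between the end posts with a 85 mm gap after the −x posts and between neighbouring slats, leaving 91 mm before the +x posts.


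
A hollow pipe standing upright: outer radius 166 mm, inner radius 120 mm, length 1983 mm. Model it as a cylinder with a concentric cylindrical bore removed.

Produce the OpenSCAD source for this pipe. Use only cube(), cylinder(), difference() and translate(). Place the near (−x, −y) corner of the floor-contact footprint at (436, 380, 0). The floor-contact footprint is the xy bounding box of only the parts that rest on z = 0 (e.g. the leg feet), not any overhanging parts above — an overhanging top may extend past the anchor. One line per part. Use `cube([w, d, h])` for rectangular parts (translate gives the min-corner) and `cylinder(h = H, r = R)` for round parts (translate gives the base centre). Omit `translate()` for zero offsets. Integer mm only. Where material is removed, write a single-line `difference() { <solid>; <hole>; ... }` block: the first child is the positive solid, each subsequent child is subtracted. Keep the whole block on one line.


difference() { translate([602, 546, 0]) cylinder(h = 1983, r = 166); translate([602, 546, 0]) cylinder(h = 1983, r = 120); }


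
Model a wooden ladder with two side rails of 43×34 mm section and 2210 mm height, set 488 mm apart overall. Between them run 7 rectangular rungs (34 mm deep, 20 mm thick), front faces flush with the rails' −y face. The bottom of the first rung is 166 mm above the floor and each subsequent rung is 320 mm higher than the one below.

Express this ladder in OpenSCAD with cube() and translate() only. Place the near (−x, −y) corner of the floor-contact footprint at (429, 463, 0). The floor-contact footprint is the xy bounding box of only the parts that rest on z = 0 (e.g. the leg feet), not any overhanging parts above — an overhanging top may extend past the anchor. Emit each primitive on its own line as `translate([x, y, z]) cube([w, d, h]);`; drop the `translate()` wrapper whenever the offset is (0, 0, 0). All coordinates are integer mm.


translate([429, 463, 0]) cube([43, 34, 2210]);
translate([874, 463, 0]) cube([43, 34, 2210]);
translate([472, 463, 166]) cube([402, 34, 20]);
translate([472, 463, 486]) cube([402, 34, 20]);
translate([472, 463, 806]) cube([402, 34, 20]);
translate([472, 463, 1126]) cube([402, 34, 20]);
translate([472, 463, 1446]) cube([402, 34, 20]);
translate([472, 463, 1766]) cube([402, 34, 20]);
translate([472, 463, 2086]) cube([402, 34, 20]);


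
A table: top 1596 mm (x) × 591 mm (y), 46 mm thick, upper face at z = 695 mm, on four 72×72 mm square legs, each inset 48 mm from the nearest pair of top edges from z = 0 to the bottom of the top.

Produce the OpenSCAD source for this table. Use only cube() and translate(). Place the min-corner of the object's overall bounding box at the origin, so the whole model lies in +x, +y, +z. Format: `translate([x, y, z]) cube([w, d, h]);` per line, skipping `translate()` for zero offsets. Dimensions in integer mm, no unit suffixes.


translate([0, 0, 649]) cube([1596, 591, 46]);
translate([48, 48, 0]) cube([72, 72, 649]);
translate([1476, 48, 0]) cube([72, 72, 649]);
translate([48, 471, 0]) cube([72, 72, 649]);
translate([1476, 471, 0]) cube([72, 72, 649]);


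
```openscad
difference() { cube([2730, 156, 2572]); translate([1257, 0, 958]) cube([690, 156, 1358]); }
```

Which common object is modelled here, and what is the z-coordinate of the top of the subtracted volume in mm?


A wall with a window opening. The window head height is 2316 mm.

A wall with a rectangular opening subtracted — a window. Sill at z = 958, opening 1358 mm tall, so the head is at 958 + 1358 = 2316 mm.


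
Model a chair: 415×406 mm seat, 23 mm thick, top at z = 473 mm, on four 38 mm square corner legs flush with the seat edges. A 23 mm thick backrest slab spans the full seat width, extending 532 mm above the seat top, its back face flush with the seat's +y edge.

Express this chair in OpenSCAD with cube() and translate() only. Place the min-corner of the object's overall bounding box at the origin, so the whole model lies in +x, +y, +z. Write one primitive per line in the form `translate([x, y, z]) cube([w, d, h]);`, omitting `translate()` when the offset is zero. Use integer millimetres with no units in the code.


// leg_h = 473 - 23 = 450
translate([0, 0, 450]) cube([415, 406, 23]);
cube([38, 38, 450]);
translate([377, 0, 0]) cube([38, 38, 450]);
translate([0, 368, 0]) cube([38, 38, 450]);
translate([377, 368, 0]) cube([38, 38, 450]);
translate([0, 383, 473]) cube([415, 23, 532]);


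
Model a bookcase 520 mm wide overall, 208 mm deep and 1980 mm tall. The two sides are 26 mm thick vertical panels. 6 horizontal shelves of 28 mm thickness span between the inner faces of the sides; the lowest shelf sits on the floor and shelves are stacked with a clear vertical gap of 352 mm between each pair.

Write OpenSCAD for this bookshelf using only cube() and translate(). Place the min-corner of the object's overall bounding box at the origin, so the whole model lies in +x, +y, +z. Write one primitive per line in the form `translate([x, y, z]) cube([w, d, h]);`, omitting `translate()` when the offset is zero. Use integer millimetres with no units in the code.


cube([26, 208, 1980]);
translate([494, 0, 0]) cube([26, 208, 1980]);
translate([26, 0, 0]) cube([468, 208, 28]);
translate([26, 0, 380]) cube([468, 208, 28]);
translate([26, 0, 760]) cube([468, 208, 28]);
translate([26, 0, 1140]) cube([468, 208, 28]);
translate([26, 0, 1520]) cube([468, 208, 28]);
translate([26, 0, 1900]) cube([468, 208, 28]);


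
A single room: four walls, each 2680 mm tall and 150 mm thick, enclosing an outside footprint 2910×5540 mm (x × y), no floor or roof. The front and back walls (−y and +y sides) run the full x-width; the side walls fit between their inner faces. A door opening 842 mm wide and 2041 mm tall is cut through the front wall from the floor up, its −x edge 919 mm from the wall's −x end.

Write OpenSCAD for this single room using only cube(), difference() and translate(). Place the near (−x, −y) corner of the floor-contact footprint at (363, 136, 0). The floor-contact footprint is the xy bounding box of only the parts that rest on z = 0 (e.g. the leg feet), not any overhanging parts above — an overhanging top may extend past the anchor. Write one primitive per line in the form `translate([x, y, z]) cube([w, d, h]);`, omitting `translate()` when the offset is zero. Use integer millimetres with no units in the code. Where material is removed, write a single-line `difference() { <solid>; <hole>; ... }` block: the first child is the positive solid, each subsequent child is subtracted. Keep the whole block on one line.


difference() { translate([363, 136, 0]) cube([2910, 150, 2680]); translate([1282, 136, 0]) cube([842, 150, 2041]); }
translate([363, 5526, 0]) cube([2910, 150, 2680]);
translate([363, 286, 0]) cube([150, 5240, 2680]);
translate([3123, 286, 0]) cube([150, 5240, 2680]);


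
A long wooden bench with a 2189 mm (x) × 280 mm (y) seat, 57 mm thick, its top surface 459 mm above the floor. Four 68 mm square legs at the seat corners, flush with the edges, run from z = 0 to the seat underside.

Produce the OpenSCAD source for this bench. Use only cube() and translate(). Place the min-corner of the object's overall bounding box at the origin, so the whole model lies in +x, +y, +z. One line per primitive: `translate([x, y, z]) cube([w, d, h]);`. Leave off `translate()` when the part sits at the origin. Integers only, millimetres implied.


// leg_h = 459 − 57 = 402
translate([0, 0, 402]) cube([2189, 280, 57]);
cube([68, 68, 402]);
translate([0, 212, 0]) cube([68, 68, 402]);
translate([2121, 0, 0]) cube([68, 68, 402]);
translate([2121, 212, 0]) cube([68, 68, 402]);


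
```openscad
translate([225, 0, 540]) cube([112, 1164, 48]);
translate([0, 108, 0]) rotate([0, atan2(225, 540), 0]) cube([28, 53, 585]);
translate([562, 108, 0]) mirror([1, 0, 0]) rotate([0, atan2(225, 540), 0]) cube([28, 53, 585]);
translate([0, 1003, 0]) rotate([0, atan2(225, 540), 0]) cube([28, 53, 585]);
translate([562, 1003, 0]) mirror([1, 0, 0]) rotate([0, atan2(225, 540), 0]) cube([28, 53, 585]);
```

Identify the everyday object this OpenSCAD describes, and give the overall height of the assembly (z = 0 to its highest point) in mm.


A sawhorse. The overall height is 588 mm.

A beam across two mirrored pairs of raked legs — a sawhorse. The beam's underside is at z = 540 (matching the legs' vertical rise in atan2(225, 540)) and the beam is 48 mm tall, so its top is at 540 + 48 = 588 mm. The raked legs top out at the beam's underside, so that is the highest point.


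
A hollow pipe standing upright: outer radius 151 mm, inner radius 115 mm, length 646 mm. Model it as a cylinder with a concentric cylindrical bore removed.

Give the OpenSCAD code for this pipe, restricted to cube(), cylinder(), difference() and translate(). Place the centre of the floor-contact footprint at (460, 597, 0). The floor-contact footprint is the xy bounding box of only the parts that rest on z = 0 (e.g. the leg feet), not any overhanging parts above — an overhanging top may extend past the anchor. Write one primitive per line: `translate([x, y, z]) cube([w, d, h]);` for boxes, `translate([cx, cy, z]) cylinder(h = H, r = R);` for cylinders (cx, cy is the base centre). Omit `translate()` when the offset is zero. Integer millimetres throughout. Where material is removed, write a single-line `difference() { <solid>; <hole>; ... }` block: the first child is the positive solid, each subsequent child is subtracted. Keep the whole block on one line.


difference() { translate([460, 597, 0]) cylinder(h = 646, r = 151); translate([460, 597, 0]) cylinder(h = 646, r = 115); }


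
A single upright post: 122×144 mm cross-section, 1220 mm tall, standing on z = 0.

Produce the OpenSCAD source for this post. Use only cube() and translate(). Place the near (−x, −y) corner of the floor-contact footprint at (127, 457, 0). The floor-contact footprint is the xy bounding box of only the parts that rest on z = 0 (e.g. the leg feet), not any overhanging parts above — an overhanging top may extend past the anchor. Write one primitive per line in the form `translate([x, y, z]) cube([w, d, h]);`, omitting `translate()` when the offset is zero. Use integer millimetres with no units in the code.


translate([127, 457, 0]) cube([122, 144, 1220]);


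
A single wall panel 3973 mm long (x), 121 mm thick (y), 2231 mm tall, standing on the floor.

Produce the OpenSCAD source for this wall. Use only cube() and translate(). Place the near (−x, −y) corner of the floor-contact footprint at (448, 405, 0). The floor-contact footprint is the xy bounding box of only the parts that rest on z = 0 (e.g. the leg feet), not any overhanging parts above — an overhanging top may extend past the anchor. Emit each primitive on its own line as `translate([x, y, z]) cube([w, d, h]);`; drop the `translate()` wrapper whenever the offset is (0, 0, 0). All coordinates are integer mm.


translate([448, 405, 0]) cube([3973, 121, 2231]);


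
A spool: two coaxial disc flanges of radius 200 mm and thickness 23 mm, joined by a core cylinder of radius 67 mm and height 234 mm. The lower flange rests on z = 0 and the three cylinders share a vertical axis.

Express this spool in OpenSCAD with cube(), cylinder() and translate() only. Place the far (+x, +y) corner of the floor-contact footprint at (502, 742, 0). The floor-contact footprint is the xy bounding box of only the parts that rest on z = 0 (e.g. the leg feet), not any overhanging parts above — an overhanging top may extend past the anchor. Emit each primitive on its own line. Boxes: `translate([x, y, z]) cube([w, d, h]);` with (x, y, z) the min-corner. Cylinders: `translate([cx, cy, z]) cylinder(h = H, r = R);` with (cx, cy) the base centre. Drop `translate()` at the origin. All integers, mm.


translate([302, 542, 0]) cylinder(h = 23, r = 200);
translate([302, 542, 23]) cylinder(h = 234, r = 67);
translate([302, 542, 257]) cylinder(h = 23, r = 200);


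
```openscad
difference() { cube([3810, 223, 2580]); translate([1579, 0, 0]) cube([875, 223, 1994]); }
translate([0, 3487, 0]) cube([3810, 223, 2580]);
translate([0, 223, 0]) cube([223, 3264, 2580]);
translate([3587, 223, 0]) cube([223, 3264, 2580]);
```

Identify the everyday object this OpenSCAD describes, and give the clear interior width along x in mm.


A single room. The interior width is 3364 mm.

Four walls enclosing a rectangle with a door in the front wall — a room. Outside width 3810 minus two 223 mm walls gives 3364 mm.


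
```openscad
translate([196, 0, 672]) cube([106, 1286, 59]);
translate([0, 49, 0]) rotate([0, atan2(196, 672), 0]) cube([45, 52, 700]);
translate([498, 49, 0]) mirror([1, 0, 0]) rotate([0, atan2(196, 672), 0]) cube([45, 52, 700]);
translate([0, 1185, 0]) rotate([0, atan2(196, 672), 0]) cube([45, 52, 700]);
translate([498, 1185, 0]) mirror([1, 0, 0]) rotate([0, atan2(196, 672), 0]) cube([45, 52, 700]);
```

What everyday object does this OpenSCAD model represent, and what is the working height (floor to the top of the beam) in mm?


A sawhorse. The overall height is 731 mm.

A beam across two mirrored pairs of raked legs — a sawhorse. The beam's underside is at z = 672 (matching the legs' vertical rise in atan2(196, 672)) and the beam is 59 mm tall, so its top is at 672 + 59 = 731 mm. The raked legs top out at the beam's underside, so that is the highest point.


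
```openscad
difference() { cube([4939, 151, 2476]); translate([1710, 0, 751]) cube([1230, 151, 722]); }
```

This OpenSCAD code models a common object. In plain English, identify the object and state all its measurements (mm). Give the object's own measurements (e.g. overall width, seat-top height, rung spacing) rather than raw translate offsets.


A wall 4939 mm long (x), 151 mm thick (y), 2476 mm tall, with a rectangular window opening cut through it. The opening is 1230 mm wide and 722 mm tall; its sill is at z = 751 mm and its near (−x) edge is 1710 mm from the wall's −x end. The opening passes through the full wall thickness.


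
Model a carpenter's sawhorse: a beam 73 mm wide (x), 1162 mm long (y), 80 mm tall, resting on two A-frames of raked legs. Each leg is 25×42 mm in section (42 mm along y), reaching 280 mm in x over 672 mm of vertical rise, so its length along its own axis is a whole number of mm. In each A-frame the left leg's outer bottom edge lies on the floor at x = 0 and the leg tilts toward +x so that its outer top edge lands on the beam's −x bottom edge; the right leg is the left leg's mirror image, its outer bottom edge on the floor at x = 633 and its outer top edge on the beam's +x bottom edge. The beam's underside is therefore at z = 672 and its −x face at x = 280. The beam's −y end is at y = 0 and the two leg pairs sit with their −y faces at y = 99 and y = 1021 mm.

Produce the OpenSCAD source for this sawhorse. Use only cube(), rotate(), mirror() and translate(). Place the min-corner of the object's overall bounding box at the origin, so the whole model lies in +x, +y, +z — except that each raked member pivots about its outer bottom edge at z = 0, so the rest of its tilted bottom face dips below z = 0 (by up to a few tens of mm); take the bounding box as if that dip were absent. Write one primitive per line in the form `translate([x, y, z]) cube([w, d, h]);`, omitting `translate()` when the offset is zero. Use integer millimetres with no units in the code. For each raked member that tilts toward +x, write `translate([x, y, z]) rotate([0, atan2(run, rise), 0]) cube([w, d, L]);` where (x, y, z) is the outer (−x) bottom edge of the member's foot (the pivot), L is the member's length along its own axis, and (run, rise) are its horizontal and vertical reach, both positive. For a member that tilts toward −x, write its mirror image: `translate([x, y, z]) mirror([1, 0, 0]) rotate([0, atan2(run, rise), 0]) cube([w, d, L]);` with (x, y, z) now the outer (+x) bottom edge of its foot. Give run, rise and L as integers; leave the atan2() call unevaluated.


translate([280, 0, 672]) cube([73, 1162, 80]);
translate([0, 99, 0]) rotate([0, atan2(280, 672), 0]) cube([25, 42, 728]);
translate([633, 99, 0]) mirror([1, 0, 0]) rotate([0, atan2(280, 672), 0]) cube([25, 42, 728]);
translate([0, 1021, 0]) rotate([0, atan2(280, 672), 0]) cube([25, 42, 728]);
translate([633, 1021, 0]) mirror([1, 0, 0]) rotate([0, atan2(280, 672), 0]) cube([25, 42, 728]);
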